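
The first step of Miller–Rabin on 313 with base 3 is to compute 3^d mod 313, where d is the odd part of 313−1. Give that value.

1

313 − 1 = 312 = 2^3 · 39, so d = 39.
3^1 ≡ 3 (mod 313)
3^2 ≡ 3^2 = 9 ≡ 9 (mod 313)
3^4 ≡ 9^2 = 81 ≡ 81 (mod 313)
3^8 ≡ 81^2 = 6561 ≡ 301 (mod 313)
3^16 ≡ 301^2 = 90601 ≡ 144 (mod 313)
3^32 ≡ 144^2 = 20736 ≡ 78 (mod 313)
39 = 32 + 4 + 2 + 1 in binary powers of 2.
So 3^39 ≡ 78 · 81 · 9 · 3 ≡ 1 (mod 313).
Since 3^d ≡ 1 (mod 313), base 3 does not prove 313 composite.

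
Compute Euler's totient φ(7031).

Factor: 7031 = 79 · 89.
φ(7031) = (79−1) · (89−1) = 78 · 88 = 6864.

6864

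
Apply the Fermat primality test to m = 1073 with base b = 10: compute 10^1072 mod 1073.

750

10^1 ≡ 10 (mod 1073)
10^2 ≡ 10^2 = 100 ≡ 100 (mod 1073)
10^4 ≡ 100^2 = 10000 ≡ 343 (mod 1073)
10^8 ≡ 343^2 = 117649 ≡ 692 (mod 1073)
10^16 ≡ 692^2 = 478864 ≡ 306 (mod 1073)
10^32 ≡ 306^2 = 93636 ≡ 285 (mod 1073)
10^64 ≡ 285^2 = 81225 ≡ 750 (mod 1073)
10^128 ≡ 750^2 = 562500 ≡ 248 (mod 1073)
10^256 ≡ 248^2 = 61504 ≡ 343 (mod 1073)
10^512 ≡ 343^2 = 117649 ≡ 692 (mod 1073)
10^1024 ≡ 692^2 = 478864 ≡ 306 (mod 1073)
1072 = 1024 + 32 + 16 in binary powers of 2.
So 10^1072 ≡ 306 · 285 · 306 ≡ 750 (mod 1073).
Since 750 ≠ 1, base 10 is a Fermat witness: 1073 is composite.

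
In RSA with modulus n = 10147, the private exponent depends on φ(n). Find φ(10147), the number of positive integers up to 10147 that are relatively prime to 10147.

9936

Factor: 10147 = 73 · 139.
φ(10147) = (73−1) · (139−1) = 72 · 138 = 9936.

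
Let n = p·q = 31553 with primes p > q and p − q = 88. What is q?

Since p = q + 88, we have 31553 = q(q + 88), so q² + 88q − 31553 = 0.
Discriminant: 88² + 4·31553 = 7744 + 126212 = 133956; √133956 = 366.
q = (−88 + 366)/2 = 139, and p = q + 88 = 227.
Check: 139 · 227 = 31553.

139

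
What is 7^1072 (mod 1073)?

7^1 ≡ 7 (mod 1073)
7^2 ≡ 7^2 = 49 ≡ 49 (mod 1073)
7^4 ≡ 49^2 = 2401 ≡ 255 (mod 1073)
7^8 ≡ 255^2 = 65025 ≡ 645 (mod 1073)
7^16 ≡ 645^2 = 416025 ≡ 774 (mod 1073)
7^32 ≡ 774^2 = 599076 ≡ 342 (mod 1073)
7^64 ≡ 342^2 = 116964 ≡ 7 (mod 1073)
7^128 ≡ 7^2 = 49 ≡ 49 (mod 1073)
7^256 ≡ 49^2 = 2401 ≡ 255 (mod 1073)
7^512 ≡ 255^2 = 65025 ≡ 645 (mod 1073)
7^1024 ≡ 645^2 = 416025 ≡ 774 (mod 1073)
1072 = 1024 + 32 + 16 in binary powers of 2.
So 7^1072 ≡ 774 · 342 · 774 ≡ 7 (mod 1073).
Since 7 ≠ 1, base 7 is a Fermat witness: 1073 is composite.

7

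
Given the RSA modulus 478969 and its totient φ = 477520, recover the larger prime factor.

φ(n) = (p−1)(q−1) = n − (p+q) + 1, so p + q = 478969 − 477520 + 1 = 1450.
p and q are the roots of t² − 1450t + 478969 = 0.
Discriminant: 1450² − 4·478969 = 2102500 − 1915876 = 186624; √186624 = 432.
q = (1450 − 432)/2 = 509, p = (1450 + 432)/2 = 941.
Check: 509 · 941 = 478969.

941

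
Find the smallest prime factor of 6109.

41

6109 is odd.
Digit sum 16, not divisible by 3.
Ends in 9: not divisible by 5.
7: 6109 = 7·872 + 5
11: 6109 = 11·555 + 4
13: 6109 = 13·469 + 12
17: 6109 = 17·359 + 6
19: 6109 = 19·321 + 10
23: 6109 = 23·265 + 14
29: 6109 = 29·210 + 19
31: 6109 = 31·197 + 2
37: 6109 = 37·165 + 4
41: 6109 = 41·149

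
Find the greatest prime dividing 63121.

63121 = 17 · 3713
3713 = 47 · 79
79 is prime.
So 63121 = 17 · 47 · 79; the largest prime factor is 79.

79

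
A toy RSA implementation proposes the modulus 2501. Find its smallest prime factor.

41

2501 is odd.
Digit sum 8, not divisible by 3.
Ends in 1: not divisible by 5.
7: 2501 = 7·357 + 2
11: 2501 = 11·227 + 4
13: 2501 = 13·192 + 5
17: 2501 = 17·147 + 2
19: 2501 = 19·131 + 12
23: 2501 = 23·108 + 17
29: 2501 = 29·86 + 7
31: 2501 = 31·80 + 21
37: 2501 = 37·67 + 22
41: 2501 = 41·61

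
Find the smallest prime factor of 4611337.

73

4611337 is odd.
Digit sum 25, not divisible by 3.
Ends in 7: not divisible by 5.
7: 4611337 = 7·658762 + 3
11: 4611337 = 11·419212 + 5
13: 4611337 = 13·354718 + 3
17: 4611337 = 17·271255 + 2
19: 4611337 = 19·242701 + 18
23: 4611337 = 23·200492 + 21
29: 4611337 = 29·159011 + 18
31: 4611337 = 31·148752 + 25
37: 4611337 = 37·124630 + 27
41: 4611337 = 41·112471 + 26
43: 4611337 = 43·107240 + 17
47: 4611337 = 47·98113 + 26
53: 4611337 = 53·87006 + 19
59: 4611337 = 59·78158 + 15
61: 4611337 = 61·75595 + 42
67: 4611337 = 67·68825 + 62
71: 4611337 = 71·64948 + 29
73: 4611337 = 73·63169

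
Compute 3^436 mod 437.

347

3^1 ≡ 3 (mod 437)
3^2 ≡ 3^2 = 9 ≡ 9 (mod 437)
3^4 ≡ 9^2 = 81 ≡ 81 (mod 437)
3^8 ≡ 81^2 = 6561 ≡ 6 (mod 437)
3^16 ≡ 6^2 = 36 ≡ 36 (mod 437)
3^32 ≡ 36^2 = 1296 ≡ 422 (mod 437)
3^64 ≡ 422^2 = 178084 ≡ 225 (mod 437)
3^128 ≡ 225^2 = 50625 ≡ 370 (mod 437)
3^256 ≡ 370^2 = 136900 ≡ 119 (mod 437)
436 = 256 + 128 + 32 + 16 + 4 in binary powers of 2.
So 3^436 ≡ 119 · 370 · 422 · 36 · 81 ≡ 347 (mod 437).
Since 347 ≠ 1, base 3 is a Fermat witness: 437 is composite.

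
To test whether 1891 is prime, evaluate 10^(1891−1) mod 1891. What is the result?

10^1 ≡ 10 (mod 1891)
10^2 ≡ 10^2 = 100 ≡ 100 (mod 1891)
10^4 ≡ 100^2 = 10000 ≡ 545 (mod 1891)
10^8 ≡ 545^2 = 297025 ≡ 138 (mod 1891)
10^16 ≡ 138^2 = 19044 ≡ 134 (mod 1891)
10^32 ≡ 134^2 = 17956 ≡ 937 (mod 1891)
10^64 ≡ 937^2 = 877969 ≡ 545 (mod 1891)
10^128 ≡ 545^2 = 297025 ≡ 138 (mod 1891)
10^256 ≡ 138^2 = 19044 ≡ 134 (mod 1891)
10^512 ≡ 134^2 = 17956 ≡ 937 (mod 1891)
10^1024 ≡ 937^2 = 877969 ≡ 545 (mod 1891)
1890 = 1024 + 512 + 256 + 64 + 32 + 2 in binary powers of 2.
So 10^1890 ≡ 545 · 937 · 134 · 545 · 937 · 100 ≡ 1768 (mod 1891).
Since 1768 ≠ 1, base 10 is a Fermat witness: 1891 is composite.

1768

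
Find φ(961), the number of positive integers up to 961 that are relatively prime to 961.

Factor: 961 = 31^2.
φ(961) = 31^1·(31−1) = 930.

930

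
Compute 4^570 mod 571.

4^1 ≡ 4 (mod 571)
4^2 ≡ 4^2 = 16 ≡ 16 (mod 571)
4^4 ≡ 16^2 = 256 ≡ 256 (mod 571)
4^8 ≡ 256^2 = 65536 ≡ 442 (mod 571)
4^16 ≡ 442^2 = 195364 ≡ 82 (mod 571)
4^32 ≡ 82^2 = 6724 ≡ 443 (mod 571)
4^64 ≡ 443^2 = 196249 ≡ 396 (mod 571)
4^128 ≡ 396^2 = 156816 ≡ 362 (mod 571)
4^256 ≡ 362^2 = 131044 ≡ 285 (mod 571)
4^512 ≡ 285^2 = 81225 ≡ 143 (mod 571)
570 = 512 + 32 + 16 + 8 + 2 in binary powers of 2.
So 4^570 ≡ 143 · 443 · 82 · 442 · 16 ≡ 1 (mod 571).
Since the result is 1, base 4 gives no evidence that 571 is composite.

1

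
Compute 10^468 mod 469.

92

10^1 ≡ 10 (mod 469)
10^2 ≡ 10^2 = 100 ≡ 100 (mod 469)
10^4 ≡ 100^2 = 10000 ≡ 151 (mod 469)
10^8 ≡ 151^2 = 22801 ≡ 289 (mod 469)
10^16 ≡ 289^2 = 83521 ≡ 39 (mod 469)
10^32 ≡ 39^2 = 1521 ≡ 114 (mod 469)
10^64 ≡ 114^2 = 12996 ≡ 333 (mod 469)
10^128 ≡ 333^2 = 110889 ≡ 205 (mod 469)
10^256 ≡ 205^2 = 42025 ≡ 284 (mod 469)
468 = 256 + 128 + 64 + 16 + 4 in binary powers of 2.
So 10^468 ≡ 284 · 205 · 333 · 39 · 151 ≡ 92 (mod 469).
Since 92 ≠ 1, base 10 is a Fermat witness: 469 is composite.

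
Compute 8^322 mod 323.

30

8^1 ≡ 8 (mod 323)
8^2 ≡ 8^2 = 64 ≡ 64 (mod 323)
8^4 ≡ 64^2 = 4096 ≡ 220 (mod 323)
8^8 ≡ 220^2 = 48400 ≡ 273 (mod 323)
8^16 ≡ 273^2 = 74529 ≡ 239 (mod 323)
8^32 ≡ 239^2 = 57121 ≡ 273 (mod 323)
8^64 ≡ 273^2 = 74529 ≡ 239 (mod 323)
8^128 ≡ 239^2 = 57121 ≡ 273 (mod 323)
8^256 ≡ 273^2 = 74529 ≡ 239 (mod 323)
322 = 256 + 64 + 2 in binary powers of 2.
So 8^322 ≡ 239 · 239 · 64 ≡ 30 (mod 323).
Since 30 ≠ 1, base 8 is a Fermat witness: 323 is composite.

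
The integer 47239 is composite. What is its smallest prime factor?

97

47239 is odd.
Digit sum 25, not divisible by 3.
Ends in 9: not divisible by 5.
7: 47239 = 7·6748 + 3
11: 47239 = 11·4294 + 5
13: 47239 = 13·3633 + 10
17: 47239 = 17·2778 + 13
19: 47239 = 19·2486 + 5
23: 47239 = 23·2053 + 20
29: 47239 = 29·1628 + 27
31: 47239 = 31·1523 + 26
37: 47239 = 37·1276 + 27
41: 47239 = 41·1152 + 7
43: 47239 = 43·1098 + 25
47: 47239 = 47·1005 + 4
53: 47239 = 53·891 + 16
59: 47239 = 59·800 + 39
61: 47239 = 61·774 + 25
67: 47239 = 67·705 + 4
71: 47239 = 71·665 + 24
73: 47239 = 73·647 + 8
79: 47239 = 79·597 + 76
83: 47239 = 83·569 + 12
89: 47239 = 89·530 + 69
97: 47239 = 97·487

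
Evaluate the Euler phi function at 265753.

Factor: 265753 = 19 · 71 · 197.
φ(265753) = (19−1) · (71−1) · (197−1) = 18 · 70 · 196 = 246960.

246960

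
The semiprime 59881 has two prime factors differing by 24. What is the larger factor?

Since p = q + 24, we have 59881 = q(q + 24), so q² + 24q − 59881 = 0.
Discriminant: 24² + 4·59881 = 576 + 239524 = 240100; √240100 = 490.
q = (−24 + 490)/2 = 233, and p = q + 24 = 257.
Check: 233 · 257 = 59881.

257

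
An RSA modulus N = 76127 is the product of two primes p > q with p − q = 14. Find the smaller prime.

Since p = q + 14, we have 76127 = q(q + 14), so q² + 14q − 76127 = 0.
Discriminant: 14² + 4·76127 = 196 + 304508 = 304704; √304704 = 552.
q = (−14 + 552)/2 = 269, and p = q + 14 = 283.
Check: 269 · 283 = 76127.

269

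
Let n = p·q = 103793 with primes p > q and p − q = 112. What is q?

Since p = q + 112, we have 103793 = q(q + 112), so q² + 112q − 103793 = 0.
Discriminant: 112² + 4·103793 = 12544 + 415172 = 427716; √427716 = 654.
q = (−112 + 654)/2 = 271, and p = q + 112 = 383.
Check: 271 · 383 = 103793.

271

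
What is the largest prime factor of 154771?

154771 = 37 · 4183
4183 = 47 · 89
89 is prime.
So 154771 = 37 · 47 · 89; the largest prime factor is 89.

89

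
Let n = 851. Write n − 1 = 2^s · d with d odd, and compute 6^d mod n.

302

851 − 1 = 850 = 2^1 · 425, so d = 425.
6^1 ≡ 6 (mod 851)
6^2 ≡ 6^2 = 36 ≡ 36 (mod 851)
6^4 ≡ 36^2 = 1296 ≡ 445 (mod 851)
6^8 ≡ 445^2 = 198025 ≡ 593 (mod 851)
6^16 ≡ 593^2 = 351649 ≡ 186 (mod 851)
6^32 ≡ 186^2 = 34596 ≡ 556 (mod 851)
6^64 ≡ 556^2 = 309136 ≡ 223 (mod 851)
6^128 ≡ 223^2 = 49729 ≡ 371 (mod 851)
6^256 ≡ 371^2 = 137641 ≡ 630 (mod 851)
425 = 256 + 128 + 32 + 8 + 1 in binary powers of 2.
So 6^425 ≡ 630 · 371 · 556 · 593 · 6 ≡ 302 (mod 851).
Squaring chain: 302; never reaches −1, so base 6 is a Miller–Rabin witness that 851 is composite.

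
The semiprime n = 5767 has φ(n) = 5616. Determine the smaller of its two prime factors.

φ(n) = (p−1)(q−1) = n − (p+q) + 1, so p + q = 5767 − 5616 + 1 = 152.
p and q are the roots of t² − 152t + 5767 = 0.
Discriminant: 152² − 4·5767 = 23104 − 23068 = 36; √36 = 6.
q = (152 − 6)/2 = 73, p = (152 + 6)/2 = 79.
Check: 73 · 79 = 5767.

73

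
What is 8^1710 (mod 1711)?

8^1 ≡ 8 (mod 1711)
8^2 ≡ 8^2 = 64 ≡ 64 (mod 1711)
8^4 ≡ 64^2 = 4096 ≡ 674 (mod 1711)
8^8 ≡ 674^2 = 454276 ≡ 861 (mod 1711)
8^16 ≡ 861^2 = 741321 ≡ 458 (mod 1711)
8^32 ≡ 458^2 = 209764 ≡ 1022 (mod 1711)
8^64 ≡ 1022^2 = 1044484 ≡ 774 (mod 1711)
8^128 ≡ 774^2 = 599076 ≡ 226 (mod 1711)
8^256 ≡ 226^2 = 51076 ≡ 1457 (mod 1711)
8^512 ≡ 1457^2 = 2122849 ≡ 1209 (mod 1711)
8^1024 ≡ 1209^2 = 1461681 ≡ 487 (mod 1711)
1710 = 1024 + 512 + 128 + 32 + 8 + 4 + 2 in binary powers of 2.
So 8^1710 ≡ 487 · 1209 · 226 · 1022 · 861 · 674 · 64 ≡ 789 (mod 1711).
Since 789 ≠ 1, base 8 is a Fermat witness: 1711 is composite.

789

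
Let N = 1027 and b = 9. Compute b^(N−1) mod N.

9^1 ≡ 9 (mod 1027)
9^2 ≡ 9^2 = 81 ≡ 81 (mod 1027)
9^4 ≡ 81^2 = 6561 ≡ 399 (mod 1027)
9^8 ≡ 399^2 = 159201 ≡ 16 (mod 1027)
9^16 ≡ 16^2 = 256 ≡ 256 (mod 1027)
9^32 ≡ 256^2 = 65536 ≡ 835 (mod 1027)
9^64 ≡ 835^2 = 697225 ≡ 919 (mod 1027)
9^128 ≡ 919^2 = 844561 ≡ 367 (mod 1027)
9^256 ≡ 367^2 = 134689 ≡ 152 (mod 1027)
9^512 ≡ 152^2 = 23104 ≡ 510 (mod 1027)
9^1024 ≡ 510^2 = 260100 ≡ 269 (mod 1027)
1026 = 1024 + 2 in binary powers of 2.
So 9^1026 ≡ 269 · 81 ≡ 222 (mod 1027).
Since 222 ≠ 1, base 9 is a Fermat witness: 1027 is composite.

222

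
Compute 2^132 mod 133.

64

2^1 ≡ 2 (mod 133)
2^2 ≡ 2^2 = 4 ≡ 4 (mod 133)
2^4 ≡ 4^2 = 16 ≡ 16 (mod 133)
2^8 ≡ 16^2 = 256 ≡ 123 (mod 133)
2^16 ≡ 123^2 = 15129 ≡ 100 (mod 133)
2^32 ≡ 100^2 = 10000 ≡ 25 (mod 133)
2^64 ≡ 25^2 = 625 ≡ 93 (mod 133)
2^128 ≡ 93^2 = 8649 ≡ 4 (mod 133)
132 = 128 + 4 in binary powers of 2.
So 2^132 ≡ 4 · 16 ≡ 64 (mod 133).
Since 64 ≠ 1, base 2 is a Fermat witness: 133 is composite.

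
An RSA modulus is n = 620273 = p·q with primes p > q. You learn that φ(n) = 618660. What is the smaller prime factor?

φ(n) = (p−1)(q−1) = n − (p+q) + 1, so p + q = 620273 − 618660 + 1 = 1614.
p and q are the roots of t² − 1614t + 620273 = 0.
Discriminant: 1614² − 4·620273 = 2604996 − 2481092 = 123904; √123904 = 352.
q = (1614 − 352)/2 = 631, p = (1614 + 352)/2 = 983.
Check: 631 · 983 = 620273.

631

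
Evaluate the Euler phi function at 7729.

Factor: 7729 = 59 · 131.
φ(7729) = (59−1) · (131−1) = 58 · 130 = 7540.

7540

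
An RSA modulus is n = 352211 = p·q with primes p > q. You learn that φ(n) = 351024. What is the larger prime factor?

φ(n) = (p−1)(q−1) = n − (p+q) + 1, so p + q = 352211 − 351024 + 1 = 1188.
p and q are the roots of t² − 1188t + 352211 = 0.
Discriminant: 1188² − 4·352211 = 1411344 − 1408844 = 2500; √2500 = 50.
q = (1188 − 50)/2 = 569, p = (1188 + 50)/2 = 619.
Check: 569 · 619 = 352211.

619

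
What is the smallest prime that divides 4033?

37

4033 is odd.
Digit sum 10, not divisible by 3.
Ends in 3: not divisible by 5.
7: 4033 = 7·576 + 1
11: 4033 = 11·366 + 7
13: 4033 = 13·310 + 3
17: 4033 = 17·237 + 4
19: 4033 = 19·212 + 5
23: 4033 = 23·175 + 8
29: 4033 = 29·139 + 2
31: 4033 = 31·130 + 3
37: 4033 = 37·109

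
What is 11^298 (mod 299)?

11^1 ≡ 11 (mod 299)
11^2 ≡ 11^2 = 121 ≡ 121 (mod 299)
11^4 ≡ 121^2 = 14641 ≡ 289 (mod 299)
11^8 ≡ 289^2 = 83521 ≡ 100 (mod 299)
11^16 ≡ 100^2 = 10000 ≡ 133 (mod 299)
11^32 ≡ 133^2 = 17689 ≡ 48 (mod 299)
11^64 ≡ 48^2 = 2304 ≡ 211 (mod 299)
11^128 ≡ 211^2 = 44521 ≡ 269 (mod 299)
11^256 ≡ 269^2 = 72361 ≡ 3 (mod 299)
298 = 256 + 32 + 8 + 2 in binary powers of 2.
So 11^298 ≡ 3 · 48 · 100 · 121 ≡ 127 (mod 299).
Since 127 ≠ 1, base 11 is a Fermat witness: 299 is composite.

127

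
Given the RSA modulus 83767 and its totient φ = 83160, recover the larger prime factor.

397

φ(n) = (p−1)(q−1) = n − (p+q) + 1, so p + q = 83767 − 83160 + 1 = 608.
p and q are the roots of t² − 608t + 83767 = 0.
Discriminant: 608² − 4·83767 = 369664 − 335068 = 34596; √34596 = 186.
q = (608 − 186)/2 = 211, p = (608 + 186)/2 = 397.
Check: 211 · 397 = 83767.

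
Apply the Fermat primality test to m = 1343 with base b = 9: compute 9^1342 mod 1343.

888

9^1 ≡ 9 (mod 1343)
9^2 ≡ 9^2 = 81 ≡ 81 (mod 1343)
9^4 ≡ 81^2 = 6561 ≡ 1189 (mod 1343)
9^8 ≡ 1189^2 = 1413721 ≡ 885 (mod 1343)
9^16 ≡ 885^2 = 783225 ≡ 256 (mod 1343)
9^32 ≡ 256^2 = 65536 ≡ 1072 (mod 1343)
9^64 ≡ 1072^2 = 1149184 ≡ 919 (mod 1343)
9^128 ≡ 919^2 = 844561 ≡ 1157 (mod 1343)
9^256 ≡ 1157^2 = 1338649 ≡ 1021 (mod 1343)
9^512 ≡ 1021^2 = 1042441 ≡ 273 (mod 1343)
9^1024 ≡ 273^2 = 74529 ≡ 664 (mod 1343)
1342 = 1024 + 256 + 32 + 16 + 8 + 4 + 2 in binary powers of 2.
So 9^1342 ≡ 664 · 1021 · 1072 · 256 · 885 · 1189 · 81 ≡ 888 (mod 1343).
Since 888 ≠ 1, base 9 is a Fermat witness: 1343 is composite.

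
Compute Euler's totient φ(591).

392

Factor: 591 = 3 · 197.
φ(591) = (3−1) · (197−1) = 2 · 196 = 392.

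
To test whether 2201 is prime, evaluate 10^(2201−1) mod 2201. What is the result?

10^1 ≡ 10 (mod 2201)
10^2 ≡ 10^2 = 100 ≡ 100 (mod 2201)
10^4 ≡ 100^2 = 10000 ≡ 1196 (mod 2201)
10^8 ≡ 1196^2 = 1430416 ≡ 1967 (mod 2201)
10^16 ≡ 1967^2 = 3869089 ≡ 1932 (mod 2201)
10^32 ≡ 1932^2 = 3732624 ≡ 1929 (mod 2201)
10^64 ≡ 1929^2 = 3721041 ≡ 1351 (mod 2201)
10^128 ≡ 1351^2 = 1825201 ≡ 572 (mod 2201)
10^256 ≡ 572^2 = 327184 ≡ 1436 (mod 2201)
10^512 ≡ 1436^2 = 2062096 ≡ 1960 (mod 2201)
10^1024 ≡ 1960^2 = 3841600 ≡ 855 (mod 2201)
10^2048 ≡ 855^2 = 731025 ≡ 293 (mod 2201)
2200 = 2048 + 128 + 16 + 8 in binary powers of 2.
So 10^2200 ≡ 293 · 572 · 1932 · 1967 ≡ 1369 (mod 2201).
Since 1369 ≠ 1, base 10 is a Fermat witness: 2201 is composite.

1369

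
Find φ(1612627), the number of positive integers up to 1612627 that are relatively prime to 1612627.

1569984

Factor: 1612627 = 79 · 137 · 149.
φ(1612627) = (79−1) · (137−1) · (149−1) = 78 · 136 · 148 = 1569984.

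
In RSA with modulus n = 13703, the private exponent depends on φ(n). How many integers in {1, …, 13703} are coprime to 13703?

Factor: 13703 = 71 · 193.
φ(13703) = (71−1) · (193−1) = 70 · 192 = 13440.

13440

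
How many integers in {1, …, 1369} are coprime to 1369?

1332

Factor: 1369 = 37^2.
φ(1369) = 37^1·(37−1) = 1332.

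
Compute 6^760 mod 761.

6^1 ≡ 6 (mod 761)
6^2 ≡ 6^2 = 36 ≡ 36 (mod 761)
6^4 ≡ 36^2 = 1296 ≡ 535 (mod 761)
6^8 ≡ 535^2 = 286225 ≡ 89 (mod 761)
6^16 ≡ 89^2 = 7921 ≡ 311 (mod 761)
6^32 ≡ 311^2 = 96721 ≡ 74 (mod 761)
6^64 ≡ 74^2 = 5476 ≡ 149 (mod 761)
6^128 ≡ 149^2 = 22201 ≡ 132 (mod 761)
6^256 ≡ 132^2 = 17424 ≡ 682 (mod 761)
6^512 ≡ 682^2 = 465124 ≡ 153 (mod 761)
760 = 512 + 128 + 64 + 32 + 16 + 8 in binary powers of 2.
So 6^760 ≡ 153 · 132 · 149 · 74 · 311 · 89 ≡ 1 (mod 761).
Since the result is 1, base 6 gives no evidence that 761 is composite.

1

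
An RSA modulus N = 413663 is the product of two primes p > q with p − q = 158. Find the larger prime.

727

Since p = q + 158, we have 413663 = q(q + 158), so q² + 158q − 413663 = 0.
Discriminant: 158² + 4·413663 = 24964 + 1654652 = 1679616; √1679616 = 1296.
q = (−158 + 1296)/2 = 569, and p = q + 158 = 727.
Check: 569 · 727 = 413663.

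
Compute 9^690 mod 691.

9^1 ≡ 9 (mod 691)
9^2 ≡ 9^2 = 81 ≡ 81 (mod 691)
9^4 ≡ 81^2 = 6561 ≡ 342 (mod 691)
9^8 ≡ 342^2 = 116964 ≡ 185 (mod 691)
9^16 ≡ 185^2 = 34225 ≡ 366 (mod 691)
9^32 ≡ 366^2 = 133956 ≡ 593 (mod 691)
9^64 ≡ 593^2 = 351649 ≡ 621 (mod 691)
9^128 ≡ 621^2 = 385641 ≡ 63 (mod 691)
9^256 ≡ 63^2 = 3969 ≡ 514 (mod 691)
9^512 ≡ 514^2 = 264196 ≡ 234 (mod 691)
690 = 512 + 128 + 32 + 16 + 2 in binary powers of 2.
So 9^690 ≡ 234 · 63 · 593 · 366 · 81 ≡ 1 (mod 691).
Since the result is 1, base 9 gives no evidence that 691 is composite.

1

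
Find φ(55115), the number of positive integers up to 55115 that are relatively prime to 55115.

43200

Factor: 55115 = 5 · 73 · 151.
φ(55115) = (5−1) · (73−1) · (151−1) = 4 · 72 · 150 = 43200.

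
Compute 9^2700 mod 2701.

1

9^1 ≡ 9 (mod 2701)
9^2 ≡ 9^2 = 81 ≡ 81 (mod 2701)
9^4 ≡ 81^2 = 6561 ≡ 1159 (mod 2701)
9^8 ≡ 1159^2 = 1343281 ≡ 884 (mod 2701)
9^16 ≡ 884^2 = 781456 ≡ 867 (mod 2701)
9^32 ≡ 867^2 = 751689 ≡ 811 (mod 2701)
9^64 ≡ 811^2 = 657721 ≡ 1378 (mod 2701)
9^128 ≡ 1378^2 = 1898884 ≡ 81 (mod 2701)
9^256 ≡ 81^2 = 6561 ≡ 1159 (mod 2701)
9^512 ≡ 1159^2 = 1343281 ≡ 884 (mod 2701)
9^1024 ≡ 884^2 = 781456 ≡ 867 (mod 2701)
9^2048 ≡ 867^2 = 751689 ≡ 811 (mod 2701)
2700 = 2048 + 512 + 128 + 8 + 4 in binary powers of 2.
So 9^2700 ≡ 811 · 884 · 81 · 884 · 1159 ≡ 1 (mod 2701).
Since the result is 1, base 9 gives no evidence that 2701 is composite.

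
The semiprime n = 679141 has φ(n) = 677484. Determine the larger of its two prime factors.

919

φ(n) = (p−1)(q−1) = n − (p+q) + 1, so p + q = 679141 − 677484 + 1 = 1658.
p and q are the roots of t² − 1658t + 679141 = 0.
Discriminant: 1658² − 4·679141 = 2748964 − 2716564 = 32400; √32400 = 180.
q = (1658 − 180)/2 = 739, p = (1658 + 180)/2 = 919.
Check: 739 · 919 = 679141.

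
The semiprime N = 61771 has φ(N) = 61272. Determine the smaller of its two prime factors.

223

φ(n) = (p−1)(q−1) = n − (p+q) + 1, so p + q = 61771 − 61272 + 1 = 500.
p and q are the roots of t² − 500t + 61771 = 0.
Discriminant: 500² − 4·61771 = 250000 − 247084 = 2916; √2916 = 54.
q = (500 − 54)/2 = 223, p = (500 + 54)/2 = 277.
Check: 223 · 277 = 61771.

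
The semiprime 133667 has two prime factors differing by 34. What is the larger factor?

Since p = q + 34, we have 133667 = q(q + 34), so q² + 34q − 133667 = 0.
Discriminant: 34² + 4·133667 = 1156 + 534668 = 535824; √535824 = 732.
q = (−34 + 732)/2 = 349, and p = q + 34 = 383.
Check: 349 · 383 = 133667.

383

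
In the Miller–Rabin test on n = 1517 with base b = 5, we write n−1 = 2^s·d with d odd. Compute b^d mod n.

402

1517 − 1 = 1516 = 2^2 · 379, so d = 379.
5^1 ≡ 5 (mod 1517)
5^2 ≡ 5^2 = 25 ≡ 25 (mod 1517)
5^4 ≡ 25^2 = 625 ≡ 625 (mod 1517)
5^8 ≡ 625^2 = 390625 ≡ 756 (mod 1517)
5^16 ≡ 756^2 = 571536 ≡ 1144 (mod 1517)
5^32 ≡ 1144^2 = 1308736 ≡ 1082 (mod 1517)
5^64 ≡ 1082^2 = 1170724 ≡ 1117 (mod 1517)
5^128 ≡ 1117^2 = 1247689 ≡ 715 (mod 1517)
5^256 ≡ 715^2 = 511225 ≡ 1513 (mod 1517)
379 = 256 + 64 + 32 + 16 + 8 + 2 + 1 in binary powers of 2.
So 5^379 ≡ 1513 · 1117 · 1082 · 1144 · 756 · 25 · 5 ≡ 402 (mod 1517).
Squaring chain: 402 → 802; never reaches −1, so base 5 is a Miller–Rabin witness that 1517 is composite.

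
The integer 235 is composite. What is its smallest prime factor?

5

235 is odd.
Digit sum 10, not divisible by 3.
Ends in 5: divisible by 5.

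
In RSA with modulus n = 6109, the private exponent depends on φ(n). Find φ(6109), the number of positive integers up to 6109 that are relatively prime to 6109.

Factor: 6109 = 41 · 149.
φ(6109) = (41−1) · (149−1) = 40 · 148 = 5920.

5920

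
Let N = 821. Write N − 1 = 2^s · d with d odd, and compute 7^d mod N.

820

821 − 1 = 820 = 2^2 · 205, so d = 205.
7^1 ≡ 7 (mod 821)
7^2 ≡ 7^2 = 49 ≡ 49 (mod 821)
7^4 ≡ 49^2 = 2401 ≡ 759 (mod 821)
7^8 ≡ 759^2 = 576081 ≡ 560 (mod 821)
7^16 ≡ 560^2 = 313600 ≡ 799 (mod 821)
7^32 ≡ 799^2 = 638401 ≡ 484 (mod 821)
7^64 ≡ 484^2 = 234256 ≡ 271 (mod 821)
7^128 ≡ 271^2 = 73441 ≡ 372 (mod 821)
205 = 128 + 64 + 8 + 4 + 1 in binary powers of 2.
So 7^205 ≡ 372 · 271 · 560 · 759 · 7 ≡ 820 (mod 821).
Since 7^d ≡ 820 (mod 821), base 7 does not prove 821 composite.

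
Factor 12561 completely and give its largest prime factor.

79

12561 = 3 · 4187
4187 = 53 · 79
79 is prime.
So 12561 = 3 · 53 · 79; the largest prime factor is 79.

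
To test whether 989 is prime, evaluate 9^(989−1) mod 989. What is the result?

439

9^1 ≡ 9 (mod 989)
9^2 ≡ 9^2 = 81 ≡ 81 (mod 989)
9^4 ≡ 81^2 = 6561 ≡ 627 (mod 989)
9^8 ≡ 627^2 = 393129 ≡ 496 (mod 989)
9^16 ≡ 496^2 = 246016 ≡ 744 (mod 989)
9^32 ≡ 744^2 = 553536 ≡ 685 (mod 989)
9^64 ≡ 685^2 = 469225 ≡ 439 (mod 989)
9^128 ≡ 439^2 = 192721 ≡ 855 (mod 989)
9^256 ≡ 855^2 = 731025 ≡ 154 (mod 989)
9^512 ≡ 154^2 = 23716 ≡ 969 (mod 989)
988 = 512 + 256 + 128 + 64 + 16 + 8 + 4 in binary powers of 2.
So 9^988 ≡ 969 · 154 · 855 · 439 · 744 · 496 · 627 ≡ 439 (mod 989).
Since 439 ≠ 1, base 9 is a Fermat witness: 989 is composite.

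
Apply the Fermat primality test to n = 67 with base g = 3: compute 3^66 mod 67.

3^1 ≡ 3 (mod 67)
3^2 ≡ 3^2 = 9 ≡ 9 (mod 67)
3^4 ≡ 9^2 = 81 ≡ 14 (mod 67)
3^8 ≡ 14^2 = 196 ≡ 62 (mod 67)
3^16 ≡ 62^2 = 3844 ≡ 25 (mod 67)
3^32 ≡ 25^2 = 625 ≡ 22 (mod 67)
3^64 ≡ 22^2 = 484 ≡ 15 (mod 67)
66 = 64 + 2 in binary powers of 2.
So 3^66 ≡ 15 · 9 ≡ 1 (mod 67).
Since the result is 1, base 3 gives no evidence that 67 is composite.

1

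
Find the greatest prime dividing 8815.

8815 = 5 · 1763
1763 = 41 · 43
43 is prime.
So 8815 = 5 · 41 · 43; the largest prime factor is 43.

43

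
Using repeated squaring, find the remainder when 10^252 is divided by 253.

10^1 ≡ 10 (mod 253)
10^2 ≡ 10^2 = 100 ≡ 100 (mod 253)
10^4 ≡ 100^2 = 10000 ≡ 133 (mod 253)
10^8 ≡ 133^2 = 17689 ≡ 232 (mod 253)
10^16 ≡ 232^2 = 53824 ≡ 188 (mod 253)
10^32 ≡ 188^2 = 35344 ≡ 177 (mod 253)
10^64 ≡ 177^2 = 31329 ≡ 210 (mod 253)
10^128 ≡ 210^2 = 44100 ≡ 78 (mod 253)
252 = 128 + 64 + 32 + 16 + 8 + 4 in binary powers of 2.
So 10^252 ≡ 78 · 210 · 177 · 188 · 232 · 133 ≡ 177 (mod 253).
Since 177 ≠ 1, base 10 is a Fermat witness: 253 is composite.

177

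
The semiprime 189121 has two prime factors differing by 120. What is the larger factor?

499

Since p = q + 120, we have 189121 = q(q + 120), so q² + 120q − 189121 = 0.
Discriminant: 120² + 4·189121 = 14400 + 756484 = 770884; √770884 = 878.
q = (−120 + 878)/2 = 379, and p = q + 120 = 499.
Check: 379 · 499 = 189121.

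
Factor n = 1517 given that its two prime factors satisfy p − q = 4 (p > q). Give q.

Since p = q + 4, we have 1517 = q(q + 4), so q² + 4q − 1517 = 0.
Discriminant: 4² + 4·1517 = 16 + 6068 = 6084; √6084 = 78.
q = (−4 + 78)/2 = 37, and p = q + 4 = 41.
Check: 37 · 41 = 1517.

37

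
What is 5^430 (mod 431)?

5^1 ≡ 5 (mod 431)
5^2 ≡ 5^2 = 25 ≡ 25 (mod 431)
5^4 ≡ 25^2 = 625 ≡ 194 (mod 431)
5^8 ≡ 194^2 = 37636 ≡ 139 (mod 431)
5^16 ≡ 139^2 = 19321 ≡ 357 (mod 431)
5^32 ≡ 357^2 = 127449 ≡ 304 (mod 431)
5^64 ≡ 304^2 = 92416 ≡ 182 (mod 431)
5^128 ≡ 182^2 = 33124 ≡ 368 (mod 431)
5^256 ≡ 368^2 = 135424 ≡ 90 (mod 431)
430 = 256 + 128 + 32 + 8 + 4 + 2 in binary powers of 2.
So 5^430 ≡ 90 · 368 · 304 · 139 · 194 · 25 ≡ 1 (mod 431).
Since the result is 1, base 5 gives no evidence that 431 is composite.

1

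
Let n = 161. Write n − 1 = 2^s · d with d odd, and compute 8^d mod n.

161 − 1 = 160 = 2^5 · 5, so d = 5.
8^1 ≡ 8 (mod 161)
8^2 ≡ 8^2 = 64 ≡ 64 (mod 161)
8^4 ≡ 64^2 = 4096 ≡ 71 (mod 161)
5 = 4 + 1 in binary powers of 2.
So 8^5 ≡ 71 · 8 ≡ 85 (mod 161).
Squaring chain: 85 → 141 → 78 → 127 → 29; never reaches −1, so base 8 is a Miller–Rabin witness that 161 is composite.

85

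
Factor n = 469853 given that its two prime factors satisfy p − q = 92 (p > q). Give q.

Since p = q + 92, we have 469853 = q(q + 92), so q² + 92q − 469853 = 0.
Discriminant: 92² + 4·469853 = 8464 + 1879412 = 1887876; √1887876 = 1374.
q = (−92 + 1374)/2 = 641, and p = q + 92 = 733.
Check: 641 · 733 = 469853.

641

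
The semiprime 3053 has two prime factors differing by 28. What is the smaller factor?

Since p = q + 28, we have 3053 = q(q + 28), so q² + 28q − 3053 = 0.
Discriminant: 28² + 4·3053 = 784 + 12212 = 12996; √12996 = 114.
q = (−28 + 114)/2 = 43, and p = q + 28 = 71.
Check: 43 · 71 = 3053.

43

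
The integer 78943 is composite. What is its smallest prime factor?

89

78943 is odd.
Digit sum 31, not divisible by 3.
Ends in 3: not divisible by 5.
7: 78943 = 7·11277 + 4
11: 78943 = 11·7176 + 7
13: 78943 = 13·6072 + 7
17: 78943 = 17·4643 + 12
19: 78943 = 19·4154 + 17
23: 78943 = 23·3432 + 7
29: 78943 = 29·2722 + 5
31: 78943 = 31·2546 + 17
37: 78943 = 37·2133 + 22
41: 78943 = 41·1925 + 18
43: 78943 = 43·1835 + 38
47: 78943 = 47·1679 + 30
53: 78943 = 53·1489 + 26
59: 78943 = 59·1338 + 1
61: 78943 = 61·1294 + 9
67: 78943 = 67·1178 + 17
71: 78943 = 71·1111 + 62
73: 78943 = 73·1081 + 30
79: 78943 = 79·999 + 22
83: 78943 = 83·951 + 10
89: 78943 = 89·887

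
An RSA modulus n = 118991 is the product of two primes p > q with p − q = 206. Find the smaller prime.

257

Since p = q + 206, we have 118991 = q(q + 206), so q² + 206q − 118991 = 0.
Discriminant: 206² + 4·118991 = 42436 + 475964 = 518400; √518400 = 720.
q = (−206 + 720)/2 = 257, and p = q + 206 = 463.
Check: 257 · 463 = 118991.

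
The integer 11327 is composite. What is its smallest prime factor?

47

11327 is odd.
Digit sum 14, not divisible by 3.
Ends in 7: not divisible by 5.
7: 11327 = 7·1618 + 1
11: 11327 = 11·1029 + 8
13: 11327 = 13·871 + 4
17: 11327 = 17·666 + 5
19: 11327 = 19·596 + 3
23: 11327 = 23·492 + 11
29: 11327 = 29·390 + 17
31: 11327 = 31·365 + 12
37: 11327 = 37·306 + 5
41: 11327 = 41·276 + 11
43: 11327 = 43·263 + 18
47: 11327 = 47·241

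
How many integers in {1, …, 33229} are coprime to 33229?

27600

Factor: 33229 = 7 · 47 · 101.
φ(33229) = (7−1) · (47−1) · (101−1) = 6 · 46 · 100 = 27600.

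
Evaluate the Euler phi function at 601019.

576640

Factor: 601019 = 41 · 107 · 137.
φ(601019) = (41−1) · (107−1) · (137−1) = 40 · 106 · 136 = 576640.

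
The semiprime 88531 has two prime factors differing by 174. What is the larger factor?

397

Since p = q + 174, we have 88531 = q(q + 174), so q² + 174q − 88531 = 0.
Discriminant: 174² + 4·88531 = 30276 + 354124 = 384400; √384400 = 620.
q = (−174 + 620)/2 = 223, and p = q + 174 = 397.
Check: 223 · 397 = 88531.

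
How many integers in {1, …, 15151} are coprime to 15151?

14904

Factor: 15151 = 109 · 139.
φ(15151) = (109−1) · (139−1) = 108 · 138 = 14904.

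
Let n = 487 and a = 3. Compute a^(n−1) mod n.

3^1 ≡ 3 (mod 487)
3^2 ≡ 3^2 = 9 ≡ 9 (mod 487)
3^4 ≡ 9^2 = 81 ≡ 81 (mod 487)
3^8 ≡ 81^2 = 6561 ≡ 230 (mod 487)
3^16 ≡ 230^2 = 52900 ≡ 304 (mod 487)
3^32 ≡ 304^2 = 92416 ≡ 373 (mod 487)
3^64 ≡ 373^2 = 139129 ≡ 334 (mod 487)
3^128 ≡ 334^2 = 111556 ≡ 33 (mod 487)
3^256 ≡ 33^2 = 1089 ≡ 115 (mod 487)
486 = 256 + 128 + 64 + 32 + 4 + 2 in binary powers of 2.
So 3^486 ≡ 115 · 33 · 334 · 373 · 81 · 9 ≡ 1 (mod 487).
Since the result is 1, base 3 gives no evidence that 487 is composite.

1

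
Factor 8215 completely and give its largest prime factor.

8215 = 5 · 1643
1643 = 31 · 53
53 is prime.
So 8215 = 5 · 31 · 53; the largest prime factor is 53.

53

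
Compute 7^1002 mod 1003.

7^1 ≡ 7 (mod 1003)
7^2 ≡ 7^2 = 49 ≡ 49 (mod 1003)
7^4 ≡ 49^2 = 2401 ≡ 395 (mod 1003)
7^8 ≡ 395^2 = 156025 ≡ 560 (mod 1003)
7^16 ≡ 560^2 = 313600 ≡ 664 (mod 1003)
7^32 ≡ 664^2 = 440896 ≡ 579 (mod 1003)
7^64 ≡ 579^2 = 335241 ≡ 239 (mod 1003)
7^128 ≡ 239^2 = 57121 ≡ 953 (mod 1003)
7^256 ≡ 953^2 = 908209 ≡ 494 (mod 1003)
7^512 ≡ 494^2 = 244036 ≡ 307 (mod 1003)
1002 = 512 + 256 + 128 + 64 + 32 + 8 + 2 in binary powers of 2.
So 7^1002 ≡ 307 · 494 · 953 · 239 · 579 · 560 · 49 ≡ 546 (mod 1003).
Since 546 ≠ 1, base 7 is a Fermat witness: 1003 is composite.

546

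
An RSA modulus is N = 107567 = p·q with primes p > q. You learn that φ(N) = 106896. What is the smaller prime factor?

φ(n) = (p−1)(q−1) = n − (p+q) + 1, so p + q = 107567 − 106896 + 1 = 672.
p and q are the roots of t² − 672t + 107567 = 0.
Discriminant: 672² − 4·107567 = 451584 − 430268 = 21316; √21316 = 146.
q = (672 − 146)/2 = 263, p = (672 + 146)/2 = 409.
Check: 263 · 409 = 107567.

263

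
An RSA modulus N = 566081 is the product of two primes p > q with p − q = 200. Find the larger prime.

Since p = q + 200, we have 566081 = q(q + 200), so q² + 200q − 566081 = 0.
Discriminant: 200² + 4·566081 = 40000 + 2264324 = 2304324; √2304324 = 1518.
q = (−200 + 1518)/2 = 659, and p = q + 200 = 859.
Check: 659 · 859 = 566081.

859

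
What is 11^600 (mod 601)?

1

11^1 ≡ 11 (mod 601)
11^2 ≡ 11^2 = 121 ≡ 121 (mod 601)
11^4 ≡ 121^2 = 14641 ≡ 217 (mod 601)
11^8 ≡ 217^2 = 47089 ≡ 211 (mod 601)
11^16 ≡ 211^2 = 44521 ≡ 47 (mod 601)
11^32 ≡ 47^2 = 2209 ≡ 406 (mod 601)
11^64 ≡ 406^2 = 164836 ≡ 162 (mod 601)
11^128 ≡ 162^2 = 26244 ≡ 401 (mod 601)
11^256 ≡ 401^2 = 160801 ≡ 334 (mod 601)
11^512 ≡ 334^2 = 111556 ≡ 371 (mod 601)
600 = 512 + 64 + 16 + 8 in binary powers of 2.
So 11^600 ≡ 371 · 162 · 47 · 211 ≡ 1 (mod 601).
Since the result is 1, base 11 gives no evidence that 601 is composite.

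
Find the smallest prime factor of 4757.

67

4757 is odd.
Digit sum 23, not divisible by 3.
Ends in 7: not divisible by 5.
7: 4757 = 7·679 + 4
11: 4757 = 11·432 + 5
13: 4757 = 13·365 + 12
17: 4757 = 17·279 + 14
19: 4757 = 19·250 + 7
23: 4757 = 23·206 + 19
29: 4757 = 29·164 + 1
31: 4757 = 31·153 + 14
37: 4757 = 37·128 + 21
41: 4757 = 41·116 + 1
43: 4757 = 43·110 + 27
47: 4757 = 47·101 + 10
53: 4757 = 53·89 + 40
59: 4757 = 59·80 + 37
61: 4757 = 61·77 + 60
67: 4757 = 67·71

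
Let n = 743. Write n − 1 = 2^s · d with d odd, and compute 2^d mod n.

743 − 1 = 742 = 2^1 · 371, so d = 371.
2^1 ≡ 2 (mod 743)
2^2 ≡ 2^2 = 4 ≡ 4 (mod 743)
2^4 ≡ 4^2 = 16 ≡ 16 (mod 743)
2^8 ≡ 16^2 = 256 ≡ 256 (mod 743)
2^16 ≡ 256^2 = 65536 ≡ 152 (mod 743)
2^32 ≡ 152^2 = 23104 ≡ 71 (mod 743)
2^64 ≡ 71^2 = 5041 ≡ 583 (mod 743)
2^128 ≡ 583^2 = 339889 ≡ 338 (mod 743)
2^256 ≡ 338^2 = 114244 ≡ 565 (mod 743)
371 = 256 + 64 + 32 + 16 + 2 + 1 in binary powers of 2.
So 2^371 ≡ 565 · 583 · 71 · 152 · 4 · 2 ≡ 1 (mod 743).
Since 2^d ≡ 1 (mod 743), base 2 does not prove 743 composite.

1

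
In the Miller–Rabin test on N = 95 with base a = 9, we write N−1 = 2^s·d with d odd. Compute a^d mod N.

95 − 1 = 94 = 2^1 · 47, so d = 47.
9^1 ≡ 9 (mod 95)
9^2 ≡ 9^2 = 81 ≡ 81 (mod 95)
9^4 ≡ 81^2 = 6561 ≡ 6 (mod 95)
9^8 ≡ 6^2 = 36 ≡ 36 (mod 95)
9^16 ≡ 36^2 = 1296 ≡ 61 (mod 95)
9^32 ≡ 61^2 = 3721 ≡ 16 (mod 95)
47 = 32 + 8 + 4 + 2 + 1 in binary powers of 2.
So 9^47 ≡ 16 · 36 · 6 · 81 · 9 ≡ 24 (mod 95).
Squaring chain: 24; never reaches −1, so base 9 is a Miller–Rabin witness that 95 is composite.

24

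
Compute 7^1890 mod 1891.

1768

7^1 ≡ 7 (mod 1891)
7^2 ≡ 7^2 = 49 ≡ 49 (mod 1891)
7^4 ≡ 49^2 = 2401 ≡ 510 (mod 1891)
7^8 ≡ 510^2 = 260100 ≡ 1033 (mod 1891)
7^16 ≡ 1033^2 = 1067089 ≡ 565 (mod 1891)
7^32 ≡ 565^2 = 319225 ≡ 1537 (mod 1891)
7^64 ≡ 1537^2 = 2362369 ≡ 510 (mod 1891)
7^128 ≡ 510^2 = 260100 ≡ 1033 (mod 1891)
7^256 ≡ 1033^2 = 1067089 ≡ 565 (mod 1891)
7^512 ≡ 565^2 = 319225 ≡ 1537 (mod 1891)
7^1024 ≡ 1537^2 = 2362369 ≡ 510 (mod 1891)
1890 = 1024 + 512 + 256 + 64 + 32 + 2 in binary powers of 2.
So 7^1890 ≡ 510 · 1537 · 565 · 510 · 1537 · 49 ≡ 1768 (mod 1891).
Since 1768 ≠ 1, base 7 is a Fermat witness: 1891 is composite.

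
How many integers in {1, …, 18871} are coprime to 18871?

18592

Factor: 18871 = 113 · 167.
φ(18871) = (113−1) · (167−1) = 112 · 166 = 18592.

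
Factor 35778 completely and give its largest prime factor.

89

35778 = 2 · 17889
17889 = 3 · 5963
5963 = 67 · 89
89 is prime.
So 35778 = 2 · 3 · 67 · 89; the largest prime factor is 89.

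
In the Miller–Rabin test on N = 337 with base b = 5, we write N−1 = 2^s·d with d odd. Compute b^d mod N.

337 − 1 = 336 = 2^4 · 21, so d = 21.
5^1 ≡ 5 (mod 337)
5^2 ≡ 5^2 = 25 ≡ 25 (mod 337)
5^4 ≡ 25^2 = 625 ≡ 288 (mod 337)
5^8 ≡ 288^2 = 82944 ≡ 42 (mod 337)
5^16 ≡ 42^2 = 1764 ≡ 79 (mod 337)
21 = 16 + 4 + 1 in binary powers of 2.
So 5^21 ≡ 79 · 288 · 5 ≡ 191 (mod 337).
Squaring chain: 191 → 85 → 148 → 336; reaches −1, so base 5 does not prove 337 composite.

191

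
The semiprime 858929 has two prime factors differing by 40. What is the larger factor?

947

Since p = q + 40, we have 858929 = q(q + 40), so q² + 40q − 858929 = 0.
Discriminant: 40² + 4·858929 = 1600 + 3435716 = 3437316; √3437316 = 1854.
q = (−40 + 1854)/2 = 907, and p = q + 40 = 947.
Check: 907 · 947 = 858929.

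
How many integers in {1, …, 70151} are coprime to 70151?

Factor: 70151 = 29 · 41 · 59.
φ(70151) = (29−1) · (41−1) · (59−1) = 28 · 40 · 58 = 64960.

64960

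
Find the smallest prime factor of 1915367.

1915367 is odd.
Digit sum 32, not divisible by 3.
Ends in 7: not divisible by 5.
7: 1915367 = 7·273623 + 6
11: 1915367 = 11·174124 + 3
13: 1915367 = 13·147335 + 12
17: 1915367 = 17·112668 + 11
19: 1915367 = 19·100808 + 15
23: 1915367 = 23·83276 + 19
29: 1915367 = 29·66047 + 4
31: 1915367 = 31·61786 + 1
37: 1915367 = 37·51766 + 25
41: 1915367 = 41·46716 + 11
43: 1915367 = 43·44543 + 18
47: 1915367 = 47·40752 + 23
53: 1915367 = 53·36139

53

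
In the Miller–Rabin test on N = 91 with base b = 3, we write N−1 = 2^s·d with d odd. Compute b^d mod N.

27

91 − 1 = 90 = 2^1 · 45, so d = 45.
3^1 ≡ 3 (mod 91)
3^2 ≡ 3^2 = 9 ≡ 9 (mod 91)
3^4 ≡ 9^2 = 81 ≡ 81 (mod 91)
3^8 ≡ 81^2 = 6561 ≡ 9 (mod 91)
3^16 ≡ 9^2 = 81 ≡ 81 (mod 91)
3^32 ≡ 81^2 = 6561 ≡ 9 (mod 91)
45 = 32 + 8 + 4 + 1 in binary powers of 2.
So 3^45 ≡ 9 · 9 · 81 · 3 ≡ 27 (mod 91).
Squaring chain: 27; never reaches −1, so base 3 is a Miller–Rabin witness that 91 is composite.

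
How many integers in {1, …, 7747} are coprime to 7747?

7560

Factor: 7747 = 61 · 127.
φ(7747) = (61−1) · (127−1) = 60 · 126 = 7560.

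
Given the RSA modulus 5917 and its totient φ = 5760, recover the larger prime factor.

97

φ(n) = (p−1)(q−1) = n − (p+q) + 1, so p + q = 5917 − 5760 + 1 = 158.
p and q are the roots of t² − 158t + 5917 = 0.
Discriminant: 158² − 4·5917 = 24964 − 23668 = 1296; √1296 = 36.
q = (158 − 36)/2 = 61, p = (158 + 36)/2 = 97.
Check: 61 · 97 = 5917.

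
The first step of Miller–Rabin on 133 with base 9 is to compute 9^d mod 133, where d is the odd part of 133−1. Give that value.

133 − 1 = 132 = 2^2 · 33, so d = 33.
9^1 ≡ 9 (mod 133)
9^2 ≡ 9^2 = 81 ≡ 81 (mod 133)
9^4 ≡ 81^2 = 6561 ≡ 44 (mod 133)
9^8 ≡ 44^2 = 1936 ≡ 74 (mod 133)
9^16 ≡ 74^2 = 5476 ≡ 23 (mod 133)
9^32 ≡ 23^2 = 529 ≡ 130 (mod 133)
33 = 32 + 1 in binary powers of 2.
So 9^33 ≡ 130 · 9 ≡ 106 (mod 133).
Squaring chain: 106 → 64; never reaches −1, so base 9 is a Miller–Rabin witness that 133 is composite.

106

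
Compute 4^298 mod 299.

165

4^1 ≡ 4 (mod 299)
4^2 ≡ 4^2 = 16 ≡ 16 (mod 299)
4^4 ≡ 16^2 = 256 ≡ 256 (mod 299)
4^8 ≡ 256^2 = 65536 ≡ 55 (mod 299)
4^16 ≡ 55^2 = 3025 ≡ 35 (mod 299)
4^32 ≡ 35^2 = 1225 ≡ 29 (mod 299)
4^64 ≡ 29^2 = 841 ≡ 243 (mod 299)
4^128 ≡ 243^2 = 59049 ≡ 146 (mod 299)
4^256 ≡ 146^2 = 21316 ≡ 87 (mod 299)
298 = 256 + 32 + 8 + 2 in binary powers of 2.
So 4^298 ≡ 87 · 29 · 55 · 16 ≡ 165 (mod 299).
Since 165 ≠ 1, base 4 is a Fermat witness: 299 is composite.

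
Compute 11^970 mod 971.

11^1 ≡ 11 (mod 971)
11^2 ≡ 11^2 = 121 ≡ 121 (mod 971)
11^4 ≡ 121^2 = 14641 ≡ 76 (mod 971)
11^8 ≡ 76^2 = 5776 ≡ 921 (mod 971)
11^16 ≡ 921^2 = 848241 ≡ 558 (mod 971)
11^32 ≡ 558^2 = 311364 ≡ 644 (mod 971)
11^64 ≡ 644^2 = 414736 ≡ 119 (mod 971)
11^128 ≡ 119^2 = 14161 ≡ 567 (mod 971)
11^256 ≡ 567^2 = 321489 ≡ 88 (mod 971)
11^512 ≡ 88^2 = 7744 ≡ 947 (mod 971)
970 = 512 + 256 + 128 + 64 + 8 + 2 in binary powers of 2.
So 11^970 ≡ 947 · 88 · 567 · 119 · 921 · 121 ≡ 1 (mod 971).
Since the result is 1, base 11 gives no evidence that 971 is composite.

1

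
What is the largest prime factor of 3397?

79

3397 = 43 · 79
79 is prime.
So 3397 = 43 · 79; the largest prime factor is 79.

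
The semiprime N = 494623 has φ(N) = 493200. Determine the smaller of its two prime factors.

φ(n) = (p−1)(q−1) = n − (p+q) + 1, so p + q = 494623 − 493200 + 1 = 1424.
p and q are the roots of t² − 1424t + 494623 = 0.
Discriminant: 1424² − 4·494623 = 2027776 − 1978492 = 49284; √49284 = 222.
q = (1424 − 222)/2 = 601, p = (1424 + 222)/2 = 823.
Check: 601 · 823 = 494623.

601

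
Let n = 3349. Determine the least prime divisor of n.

3349 is odd.
Digit sum 19, not divisible by 3.
Ends in 9: not divisible by 5.
7: 3349 = 7·478 + 3
11: 3349 = 11·304 + 5
13: 3349 = 13·257 + 8
17: 3349 = 17·197

17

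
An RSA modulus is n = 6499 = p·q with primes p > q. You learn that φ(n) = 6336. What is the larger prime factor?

97

φ(n) = (p−1)(q−1) = n − (p+q) + 1, so p + q = 6499 − 6336 + 1 = 164.
p and q are the roots of t² − 164t + 6499 = 0.
Discriminant: 164² − 4·6499 = 26896 − 25996 = 900; √900 = 30.
q = (164 − 30)/2 = 67, p = (164 + 30)/2 = 97.
Check: 67 · 97 = 6499.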